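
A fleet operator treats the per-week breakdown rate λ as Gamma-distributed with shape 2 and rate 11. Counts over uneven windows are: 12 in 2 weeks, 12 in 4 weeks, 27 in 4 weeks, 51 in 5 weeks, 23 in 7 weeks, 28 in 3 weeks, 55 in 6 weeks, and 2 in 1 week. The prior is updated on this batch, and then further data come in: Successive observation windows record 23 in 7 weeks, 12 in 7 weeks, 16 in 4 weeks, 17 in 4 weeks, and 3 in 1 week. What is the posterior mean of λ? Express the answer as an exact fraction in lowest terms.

283/66

Total count: 12 + 12 + 27 + 51 + 23 + 28 + 55 + 2 = 210.
Total exposure: 2 + 4 + 4 + 5 + 7 + 3 + 6 + 1 = 32 weeks.
After the first batch: Gamma(2 + 210, 11 + 32) = Gamma(212, 43).
Total count: 23 + 12 + 16 + 17 + 3 = 71.
Total exposure: 7 + 7 + 4 + 4 + 1 = 23 weeks.
After the second batch: Gamma(212 + 71, 43 + 23) = Gamma(283, 66).
Posterior mean = α'/β' = 283/66.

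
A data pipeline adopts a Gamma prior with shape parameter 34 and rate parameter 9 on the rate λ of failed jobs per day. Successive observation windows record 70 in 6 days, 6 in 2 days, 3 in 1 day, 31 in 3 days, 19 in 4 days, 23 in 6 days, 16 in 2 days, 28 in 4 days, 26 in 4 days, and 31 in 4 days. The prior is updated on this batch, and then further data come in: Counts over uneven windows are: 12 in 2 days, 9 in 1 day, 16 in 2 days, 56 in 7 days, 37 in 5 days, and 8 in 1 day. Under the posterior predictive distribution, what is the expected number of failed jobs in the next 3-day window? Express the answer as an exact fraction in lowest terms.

425/21

Total count: 70 + 6 + 3 + 31 + 19 + 23 + 16 + 28 + 26 + 31 = 253.
Total exposure: 6 + 2 + 1 + 3 + 4 + 6 + 2 + 4 + 4 + 4 = 36 days.
After the first batch: Gamma(34 + 253, 9 + 36) = Gamma(287, 45).
Total count: 12 + 9 + 16 + 56 + 37 + 8 = 138.
Total exposure: 2 + 1 + 2 + 7 + 5 + 1 = 18 days.
After the second batch: Gamma(287 + 138, 45 + 18) = Gamma(425, 63).
Predictive mean over a 3-day window = T·E[λ|data] = 3·425/63 = 425/21.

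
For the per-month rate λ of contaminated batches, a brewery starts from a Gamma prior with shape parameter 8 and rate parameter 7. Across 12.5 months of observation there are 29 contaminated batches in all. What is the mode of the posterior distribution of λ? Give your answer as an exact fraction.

24/13

Total count 29 over total exposure 12.5 months.
The Gamma prior is conjugate for the Poisson rate, so λ | data ~ Gamma(8+29, 7+12.5) = Gamma(37, 39/2).
Posterior mode = (α'−1)/β' = 36/(39/2) = 24/13.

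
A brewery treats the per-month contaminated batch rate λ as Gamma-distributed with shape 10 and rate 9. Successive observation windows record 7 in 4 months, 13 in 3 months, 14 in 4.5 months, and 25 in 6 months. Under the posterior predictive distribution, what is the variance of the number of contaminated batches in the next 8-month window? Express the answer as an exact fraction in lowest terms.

76176/2809

Total count: 7 + 13 + 14 + 25 = 59.
Total exposure: 4 + 3 + 4.5 + 6 = 17.5 months.
The Gamma prior is conjugate for the Poisson rate, so λ | data ~ Gamma(10+59, 9+17.5) = Gamma(69, 53/2).
The posterior predictive for a window of length T is Negative Binomial with variance T·α'·(β'+T)/β'² = 8·69·(69/2)/(2809/4) = 76176/2809.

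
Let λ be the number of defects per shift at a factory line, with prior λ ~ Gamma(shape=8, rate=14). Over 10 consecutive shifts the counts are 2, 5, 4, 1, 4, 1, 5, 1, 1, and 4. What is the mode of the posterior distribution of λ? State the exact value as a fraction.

Total count: 2 + 5 + 4 + 1 + 4 + 1 + 5 + 1 + 1 + 4 = 28.
Total exposure: 10 shifts.
Posterior: α' = 8 + 28 = 36, β' = 14 + 10 = 24.
Posterior mode = (α'−1)/β' = 35/24.

35/24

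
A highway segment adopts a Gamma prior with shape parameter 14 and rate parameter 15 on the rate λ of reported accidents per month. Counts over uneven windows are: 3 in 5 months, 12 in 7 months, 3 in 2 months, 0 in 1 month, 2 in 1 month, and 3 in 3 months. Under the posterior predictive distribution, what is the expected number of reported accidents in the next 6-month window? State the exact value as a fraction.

Total count: 3 + 12 + 3 + 0 + 2 + 3 = 23.
Total exposure: 5 + 7 + 2 + 1 + 1 + 3 = 19 months.
By Gamma–Poisson conjugacy, the posterior is Gamma(α + Σx, β + Σt) = Gamma(14 + 23, 15 + 19) = Gamma(37, 34).
Predictive mean over a 6-month window = T·E[λ|data] = 6·37/34 = 111/17.

111/17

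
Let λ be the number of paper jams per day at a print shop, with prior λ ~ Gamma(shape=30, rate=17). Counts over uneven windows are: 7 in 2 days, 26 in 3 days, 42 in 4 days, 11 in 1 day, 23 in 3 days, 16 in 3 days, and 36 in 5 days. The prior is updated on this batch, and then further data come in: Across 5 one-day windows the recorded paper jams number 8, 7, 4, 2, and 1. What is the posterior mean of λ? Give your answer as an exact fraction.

213/43

Total count: 7 + 26 + 42 + 11 + 23 + 16 + 36 = 161.
Total exposure: 2 + 3 + 4 + 1 + 3 + 3 + 5 = 21 days.
After the first batch: Gamma(30 + 161, 17 + 21) = Gamma(191, 38).
Total count: 8 + 7 + 4 + 2 + 1 = 22.
Total exposure: 5 days.
After the second batch: Gamma(191 + 22, 38 + 5) = Gamma(213, 43).
Posterior mean = α'/β' = 213/43.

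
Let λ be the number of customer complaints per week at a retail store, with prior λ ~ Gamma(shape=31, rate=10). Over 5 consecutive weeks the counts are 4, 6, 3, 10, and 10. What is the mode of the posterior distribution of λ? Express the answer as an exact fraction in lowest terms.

21/5

Total count: 4 + 6 + 3 + 10 + 10 = 33.
Total exposure: 5 weeks.
Posterior: α' = 31 + 33 = 64, β' = 10 + 5 = 15.
Posterior mode = (α'−1)/β' = 63/15 = 21/5.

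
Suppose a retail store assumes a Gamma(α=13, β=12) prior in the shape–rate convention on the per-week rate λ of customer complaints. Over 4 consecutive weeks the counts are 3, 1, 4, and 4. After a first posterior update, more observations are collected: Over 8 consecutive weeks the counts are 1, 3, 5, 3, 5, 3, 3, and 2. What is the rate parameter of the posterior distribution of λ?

24

Total count: 3 + 1 + 4 + 4 = 12.
Total exposure: 4 weeks.
After the first batch: Gamma(13 + 12, 12 + 4) = Gamma(25, 16).
Total count: 1 + 3 + 5 + 3 + 5 + 3 + 3 + 2 = 25.
Total exposure: 8 weeks.
After the second batch: Gamma(25 + 25, 16 + 8) = Gamma(50, 24).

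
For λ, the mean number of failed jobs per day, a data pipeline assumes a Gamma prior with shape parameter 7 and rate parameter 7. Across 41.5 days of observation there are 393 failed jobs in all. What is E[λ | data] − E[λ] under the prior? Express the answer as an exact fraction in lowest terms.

703/97

Total count 393 over total exposure 41.5 days.
Posterior: α' = 7 + 393 = 400, β' = 7 + 41.5 = 97/2.
Posterior mean = 400/(97/2) = 800/97; prior mean = 7/7 = 1. Difference = 800/97 − 1 = 703/97.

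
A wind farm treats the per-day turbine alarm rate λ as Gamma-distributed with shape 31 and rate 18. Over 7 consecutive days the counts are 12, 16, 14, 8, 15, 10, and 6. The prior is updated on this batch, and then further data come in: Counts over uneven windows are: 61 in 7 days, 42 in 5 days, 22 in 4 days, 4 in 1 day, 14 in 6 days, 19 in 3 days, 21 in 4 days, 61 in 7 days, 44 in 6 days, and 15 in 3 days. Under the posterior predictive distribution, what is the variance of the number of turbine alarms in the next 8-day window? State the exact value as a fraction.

Total count: 12 + 16 + 14 + 8 + 15 + 10 + 6 = 81.
Total exposure: 7 days.
After the first batch: Gamma(31 + 81, 18 + 7) = Gamma(112, 25).
Total count: 61 + 42 + 22 + 4 + 14 + 19 + 21 + 61 + 44 + 15 = 303.
Total exposure: 7 + 5 + 4 + 1 + 6 + 3 + 4 + 7 + 6 + 3 = 46 days.
After the second batch: Gamma(112 + 303, 25 + 46) = Gamma(415, 71).
The posterior predictive for a window of length T is Negative Binomial with variance T·α'·(β'+T)/β'² = 8·415·79/5041 = 262280/5041.

262280/5041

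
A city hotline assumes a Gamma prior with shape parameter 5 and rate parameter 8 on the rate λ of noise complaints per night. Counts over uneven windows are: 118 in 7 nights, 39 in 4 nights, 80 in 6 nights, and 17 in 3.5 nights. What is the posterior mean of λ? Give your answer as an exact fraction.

518/57

Total count: 118 + 39 + 80 + 17 = 254.
Total exposure: 7 + 4 + 6 + 3.5 = 20.5 nights.
By Gamma–Poisson conjugacy, the posterior is Gamma(α + Σx, β + Σt) = Gamma(5 + 254, 8 + 20.5) = Gamma(259, 57/2).
Posterior mean = α'/β' = 259/(57/2) = 518/57.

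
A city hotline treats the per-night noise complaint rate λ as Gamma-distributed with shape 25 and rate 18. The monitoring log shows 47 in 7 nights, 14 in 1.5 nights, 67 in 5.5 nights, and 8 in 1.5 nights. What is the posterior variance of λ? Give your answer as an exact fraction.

644/4489

Total count: 47 + 14 + 67 + 8 = 136.
Total exposure: 7 + 1.5 + 5.5 + 1.5 = 15.5 nights.
By Gamma–Poisson conjugacy, the posterior is Gamma(α + Σx, β + Σt) = Gamma(25 + 136, 18 + 15.5) = Gamma(161, 67/2).
Posterior variance = α'/β'² = 161/(4489/4) = 644/4489.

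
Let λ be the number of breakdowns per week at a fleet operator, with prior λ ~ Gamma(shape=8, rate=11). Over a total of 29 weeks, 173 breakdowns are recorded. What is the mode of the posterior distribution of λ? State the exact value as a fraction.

9/2

Total count 173 over total exposure 29 weeks.
By Gamma–Poisson conjugacy, the posterior is Gamma(α + Σx, β + Σt) = Gamma(8 + 173, 11 + 29) = Gamma(181, 40).
Posterior mode = (α'−1)/β' = 180/40 = 9/2.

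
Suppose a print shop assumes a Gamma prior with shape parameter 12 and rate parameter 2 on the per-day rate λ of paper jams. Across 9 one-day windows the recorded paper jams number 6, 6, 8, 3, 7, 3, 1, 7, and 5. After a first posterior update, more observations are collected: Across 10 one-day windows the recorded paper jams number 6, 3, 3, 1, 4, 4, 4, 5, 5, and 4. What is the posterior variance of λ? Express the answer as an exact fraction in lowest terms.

Total count: 6 + 6 + 8 + 3 + 7 + 3 + 1 + 7 + 5 = 46.
Total exposure: 9 days.
After the first batch: Gamma(12 + 46, 2 + 9) = Gamma(58, 11).
Total count: 6 + 3 + 3 + 1 + 4 + 4 + 4 + 5 + 5 + 4 = 39.
Total exposure: 10 days.
After the second batch: Gamma(58 + 39, 11 + 10) = Gamma(97, 21).
Posterior variance = α'/β'² = 97/441.

97/441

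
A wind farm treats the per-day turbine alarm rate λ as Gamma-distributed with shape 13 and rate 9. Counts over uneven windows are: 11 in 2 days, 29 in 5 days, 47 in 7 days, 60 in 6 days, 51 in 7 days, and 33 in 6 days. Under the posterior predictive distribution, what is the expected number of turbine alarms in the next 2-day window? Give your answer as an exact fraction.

244/21

Total count: 11 + 29 + 47 + 60 + 51 + 33 = 231.
Total exposure: 2 + 5 + 7 + 6 + 7 + 6 = 33 days.
Posterior: α' = 13 + 231 = 244, β' = 9 + 33 = 42.
Predictive mean over a 2-day window = T·E[λ|data] = 2·244/42 = 244/21.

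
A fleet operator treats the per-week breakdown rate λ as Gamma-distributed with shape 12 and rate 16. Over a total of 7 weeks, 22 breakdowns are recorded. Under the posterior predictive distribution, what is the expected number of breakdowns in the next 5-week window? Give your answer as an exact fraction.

Total count 22 over total exposure 7 weeks.
Gamma(α, β) with Poisson data over total exposure Σt gives posterior Gamma(α+Σx, β+Σt) = Gamma(34, 23).
Predictive mean over a 5-week window = T·E[λ|data] = 5·34/23 = 170/23.

170/23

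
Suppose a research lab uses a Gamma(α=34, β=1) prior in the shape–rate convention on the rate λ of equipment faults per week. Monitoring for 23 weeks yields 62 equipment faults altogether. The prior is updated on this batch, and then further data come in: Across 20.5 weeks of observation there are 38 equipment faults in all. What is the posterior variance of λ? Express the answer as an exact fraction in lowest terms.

536/7921

Total count 62 over total exposure 23 weeks.
After the first batch: Gamma(34 + 62, 1 + 23) = Gamma(96, 24).
Total count 38 over total exposure 20.5 weeks.
After the second batch: Gamma(96 + 38, 24 + 20.5) = Gamma(134, 89/2).
Posterior variance = α'/β'² = 134/(7921/4) = 536/7921.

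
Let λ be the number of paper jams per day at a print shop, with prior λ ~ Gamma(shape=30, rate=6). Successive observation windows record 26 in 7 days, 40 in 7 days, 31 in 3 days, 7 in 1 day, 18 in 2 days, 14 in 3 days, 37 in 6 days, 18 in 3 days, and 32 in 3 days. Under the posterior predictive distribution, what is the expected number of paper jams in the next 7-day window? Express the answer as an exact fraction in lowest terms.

Total count: 26 + 40 + 31 + 7 + 18 + 14 + 37 + 18 + 32 = 223.
Total exposure: 7 + 7 + 3 + 1 + 2 + 3 + 6 + 3 + 3 = 35 days.
Conjugate update: add total count to the shape and total exposure to the rate, giving Gamma(253, 41).
Predictive mean over a 7-day window = T·E[λ|data] = 7·253/41 = 1771/41.

1771/41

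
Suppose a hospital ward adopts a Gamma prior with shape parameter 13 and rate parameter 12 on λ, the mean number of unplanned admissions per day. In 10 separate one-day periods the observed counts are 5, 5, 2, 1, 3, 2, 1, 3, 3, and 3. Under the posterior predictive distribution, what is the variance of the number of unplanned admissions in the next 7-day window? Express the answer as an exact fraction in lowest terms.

Total count: 5 + 5 + 2 + 1 + 3 + 2 + 1 + 3 + 3 + 3 = 28.
Total exposure: 10 days.
The Gamma prior is conjugate for the Poisson rate, so λ | data ~ Gamma(13+28, 12+10) = Gamma(41, 22).
The posterior predictive for a window of length T is Negative Binomial with variance T·α'·(β'+T)/β'² = 7·41·29/484 = 8323/484.

8323/484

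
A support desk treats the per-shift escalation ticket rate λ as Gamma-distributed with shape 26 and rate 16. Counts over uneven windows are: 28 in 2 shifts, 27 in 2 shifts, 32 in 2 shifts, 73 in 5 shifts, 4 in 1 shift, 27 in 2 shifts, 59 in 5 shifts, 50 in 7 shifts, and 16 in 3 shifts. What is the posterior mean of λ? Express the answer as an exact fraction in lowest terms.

38/5

Total count: 28 + 27 + 32 + 73 + 4 + 27 + 59 + 50 + 16 = 316.
Total exposure: 2 + 2 + 2 + 5 + 1 + 2 + 5 + 7 + 3 = 29 shifts.
Gamma(α, β) with Poisson data over total exposure Σt gives posterior Gamma(α+Σx, β+Σt) = Gamma(342, 45).
Posterior mean = α'/β' = 342/45 = 38/5.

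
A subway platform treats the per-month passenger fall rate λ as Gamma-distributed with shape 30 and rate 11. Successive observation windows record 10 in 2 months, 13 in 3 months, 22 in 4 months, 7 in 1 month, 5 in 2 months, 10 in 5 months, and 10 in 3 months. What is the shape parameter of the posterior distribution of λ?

107

Total count: 10 + 13 + 22 + 7 + 5 + 10 + 10 = 77.
Total exposure: 2 + 3 + 4 + 1 + 2 + 5 + 3 = 20 months.
By Gamma–Poisson conjugacy, the posterior is Gamma(α + Σx, β + Σt) = Gamma(30 + 77, 11 + 20) = Gamma(107, 31).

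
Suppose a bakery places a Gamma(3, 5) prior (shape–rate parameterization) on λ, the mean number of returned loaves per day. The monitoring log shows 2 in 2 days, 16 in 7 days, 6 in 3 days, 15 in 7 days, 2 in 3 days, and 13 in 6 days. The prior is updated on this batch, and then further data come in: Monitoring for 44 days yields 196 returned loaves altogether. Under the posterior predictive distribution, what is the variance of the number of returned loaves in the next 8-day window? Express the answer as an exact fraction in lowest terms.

Total count: 2 + 16 + 6 + 15 + 2 + 13 = 54.
Total exposure: 2 + 7 + 3 + 7 + 3 + 6 = 28 days.
After the first batch: Gamma(3 + 54, 5 + 28) = Gamma(57, 33).
Total count 196 over total exposure 44 days.
After the second batch: Gamma(57 + 196, 33 + 44) = Gamma(253, 77).
The posterior predictive for a window of length T is Negative Binomial with variance T·α'·(β'+T)/β'² = 8·253·85/5929 = 15640/539.

15640/539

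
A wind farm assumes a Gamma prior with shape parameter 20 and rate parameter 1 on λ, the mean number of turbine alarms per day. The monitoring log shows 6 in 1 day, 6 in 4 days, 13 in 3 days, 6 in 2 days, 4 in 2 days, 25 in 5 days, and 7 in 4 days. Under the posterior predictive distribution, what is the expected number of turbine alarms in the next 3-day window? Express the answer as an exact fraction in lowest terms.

Total count: 6 + 6 + 13 + 6 + 4 + 25 + 7 = 67.
Total exposure: 1 + 4 + 3 + 2 + 2 + 5 + 4 = 21 days.
By Gamma–Poisson conjugacy, the posterior is Gamma(α + Σx, β + Σt) = Gamma(20 + 67, 1 + 21) = Gamma(87, 22).
Predictive mean over a 3-day window = T·E[λ|data] = 3·87/22 = 261/22.

261/22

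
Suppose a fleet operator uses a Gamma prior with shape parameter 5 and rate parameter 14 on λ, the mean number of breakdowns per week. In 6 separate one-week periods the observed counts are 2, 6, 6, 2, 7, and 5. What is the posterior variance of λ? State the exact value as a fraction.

33/400

Total count: 2 + 6 + 6 + 2 + 7 + 5 = 28.
Total exposure: 6 weeks.
Conjugate update: add total count to the shape and total exposure to the rate, giving Gamma(33, 20).
Posterior variance = α'/β'² = 33/400.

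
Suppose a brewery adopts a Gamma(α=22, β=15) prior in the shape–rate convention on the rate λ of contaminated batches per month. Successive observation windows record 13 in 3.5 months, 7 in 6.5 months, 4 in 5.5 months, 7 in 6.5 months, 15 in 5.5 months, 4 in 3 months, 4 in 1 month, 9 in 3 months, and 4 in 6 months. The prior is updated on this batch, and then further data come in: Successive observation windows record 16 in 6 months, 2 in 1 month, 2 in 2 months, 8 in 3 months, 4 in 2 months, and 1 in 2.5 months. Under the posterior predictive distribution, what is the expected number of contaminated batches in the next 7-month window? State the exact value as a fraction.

427/36

Total count: 13 + 7 + 4 + 7 + 15 + 4 + 4 + 9 + 4 = 67.
Total exposure: 3.5 + 6.5 + 5.5 + 6.5 + 5.5 + 3 + 1 + 3 + 6 = 40.5 months.
After the first batch: Gamma(22 + 67, 15 + 40.5) = Gamma(89, 111/2).
Total count: 16 + 2 + 2 + 8 + 4 + 1 = 33.
Total exposure: 6 + 1 + 2 + 3 + 2 + 2.5 = 16.5 months.
After the second batch: Gamma(89 + 33, 111/2 + 16.5) = Gamma(122, 72).
Predictive mean over a 7-month window = T·E[λ|data] = 7·122/72 = 427/36.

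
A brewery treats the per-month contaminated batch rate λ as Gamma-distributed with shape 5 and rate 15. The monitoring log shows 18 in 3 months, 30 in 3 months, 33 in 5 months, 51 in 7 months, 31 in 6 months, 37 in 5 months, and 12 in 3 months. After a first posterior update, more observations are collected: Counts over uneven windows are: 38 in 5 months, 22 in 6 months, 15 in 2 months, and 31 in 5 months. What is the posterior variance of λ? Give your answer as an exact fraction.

Total count: 18 + 30 + 33 + 51 + 31 + 37 + 12 = 212.
Total exposure: 3 + 3 + 5 + 7 + 6 + 5 + 3 = 32 months.
After the first batch: Gamma(5 + 212, 15 + 32) = Gamma(217, 47).
Total count: 38 + 22 + 15 + 31 = 106.
Total exposure: 5 + 6 + 2 + 5 = 18 months.
After the second batch: Gamma(217 + 106, 47 + 18) = Gamma(323, 65).
Posterior variance = α'/β'² = 323/4225.

323/4225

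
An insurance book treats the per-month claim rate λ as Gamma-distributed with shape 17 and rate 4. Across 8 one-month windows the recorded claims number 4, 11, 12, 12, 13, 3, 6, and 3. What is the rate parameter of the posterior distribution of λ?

12

Total count: 4 + 11 + 12 + 12 + 13 + 3 + 6 + 3 = 64.
Total exposure: 8 months.
By Gamma–Poisson conjugacy, the posterior is Gamma(α + Σx, β + Σt) = Gamma(17 + 64, 4 + 8) = Gamma(81, 12).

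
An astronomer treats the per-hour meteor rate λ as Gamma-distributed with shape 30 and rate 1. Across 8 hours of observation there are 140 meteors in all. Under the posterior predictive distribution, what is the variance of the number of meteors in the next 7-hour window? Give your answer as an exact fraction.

Total count 140 over total exposure 8 hours.
By Gamma–Poisson conjugacy, the posterior is Gamma(α + Σx, β + Σt) = Gamma(30 + 140, 1 + 8) = Gamma(170, 9).
The posterior predictive for a window of length T is Negative Binomial with variance T·α'·(β'+T)/β'² = 7·170·16/81 = 19040/81.

19040/81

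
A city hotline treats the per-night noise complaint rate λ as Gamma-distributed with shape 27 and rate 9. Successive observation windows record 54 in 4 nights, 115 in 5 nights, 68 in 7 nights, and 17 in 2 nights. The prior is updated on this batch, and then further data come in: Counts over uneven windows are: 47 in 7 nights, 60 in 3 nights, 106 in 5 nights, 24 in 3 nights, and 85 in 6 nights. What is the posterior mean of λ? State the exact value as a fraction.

201/17

Total count: 54 + 115 + 68 + 17 = 254.
Total exposure: 4 + 5 + 7 + 2 = 18 nights.
After the first batch: Gamma(27 + 254, 9 + 18) = Gamma(281, 27).
Total count: 47 + 60 + 106 + 24 + 85 = 322.
Total exposure: 7 + 3 + 5 + 3 + 6 = 24 nights.
After the second batch: Gamma(281 + 322, 27 + 24) = Gamma(603, 51).
Posterior mean = α'/β' = 603/51 = 201/17.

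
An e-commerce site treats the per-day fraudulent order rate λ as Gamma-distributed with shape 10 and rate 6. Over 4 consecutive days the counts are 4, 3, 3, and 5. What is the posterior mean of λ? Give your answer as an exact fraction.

Total count: 4 + 3 + 3 + 5 = 15.
Total exposure: 4 days.
Conjugate update: add total count to the shape and total exposure to the rate, giving Gamma(25, 10).
Posterior mean = α'/β' = 25/10 = 5/2.

5/2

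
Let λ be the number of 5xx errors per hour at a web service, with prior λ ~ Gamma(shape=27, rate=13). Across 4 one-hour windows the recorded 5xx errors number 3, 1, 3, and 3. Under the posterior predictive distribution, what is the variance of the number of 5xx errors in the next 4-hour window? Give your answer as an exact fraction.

3108/289

Total count: 3 + 1 + 3 + 3 = 10.
Total exposure: 4 hours.
Conjugate update: add total count to the shape and total exposure to the rate, giving Gamma(37, 17).
The posterior predictive for a window of length T is Negative Binomial with variance T·α'·(β'+T)/β'² = 4·37·21/289 = 3108/289.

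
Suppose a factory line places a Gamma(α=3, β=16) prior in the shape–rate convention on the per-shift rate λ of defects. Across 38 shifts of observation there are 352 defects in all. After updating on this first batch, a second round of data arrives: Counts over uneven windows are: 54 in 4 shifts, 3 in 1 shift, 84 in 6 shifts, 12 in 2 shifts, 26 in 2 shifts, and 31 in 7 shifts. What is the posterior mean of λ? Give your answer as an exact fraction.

Total count 352 over total exposure 38 shifts.
After the first batch: Gamma(3 + 352, 16 + 38) = Gamma(355, 54).
Total count: 54 + 3 + 84 + 12 + 26 + 31 = 210.
Total exposure: 4 + 1 + 6 + 2 + 2 + 7 = 22 shifts.
After the second batch: Gamma(355 + 210, 54 + 22) = Gamma(565, 76).
Posterior mean = α'/β' = 565/76.

565/76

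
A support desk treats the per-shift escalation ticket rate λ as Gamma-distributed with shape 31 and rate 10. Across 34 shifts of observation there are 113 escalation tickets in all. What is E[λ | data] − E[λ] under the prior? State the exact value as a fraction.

Total count 113 over total exposure 34 shifts.
The Gamma prior is conjugate for the Poisson rate, so λ | data ~ Gamma(31+113, 10+34) = Gamma(144, 44).
Posterior mean = 144/44 = 36/11; prior mean = 31/10 = 31/10. Difference = 36/11 − 31/10 = 19/110.

19/110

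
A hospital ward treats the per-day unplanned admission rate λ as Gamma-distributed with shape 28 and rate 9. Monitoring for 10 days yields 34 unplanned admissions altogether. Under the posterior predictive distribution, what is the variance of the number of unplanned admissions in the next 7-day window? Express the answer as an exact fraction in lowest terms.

Total count 34 over total exposure 10 days.
Conjugate update: add total count to the shape and total exposure to the rate, giving Gamma(62, 19).
The posterior predictive for a window of length T is Negative Binomial with variance T·α'·(β'+T)/β'² = 7·62·26/361 = 11284/361.

11284/361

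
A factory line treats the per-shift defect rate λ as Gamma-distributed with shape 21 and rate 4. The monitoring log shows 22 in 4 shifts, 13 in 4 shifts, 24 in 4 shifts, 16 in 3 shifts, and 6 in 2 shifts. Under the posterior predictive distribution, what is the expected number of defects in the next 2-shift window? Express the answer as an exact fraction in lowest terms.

Total count: 22 + 13 + 24 + 16 + 6 = 81.
Total exposure: 4 + 4 + 4 + 3 + 2 = 17 shifts.
Conjugate update: add total count to the shape and total exposure to the rate, giving Gamma(102, 21).
Predictive mean over a 2-shift window = T·E[λ|data] = 2·102/21 = 68/7.

68/7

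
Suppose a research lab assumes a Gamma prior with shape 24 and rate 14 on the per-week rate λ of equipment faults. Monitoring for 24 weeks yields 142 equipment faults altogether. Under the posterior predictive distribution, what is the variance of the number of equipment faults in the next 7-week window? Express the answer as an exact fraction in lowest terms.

26145/722

Total count 142 over total exposure 24 weeks.
The Gamma prior is conjugate for the Poisson rate, so λ | data ~ Gamma(24+142, 14+24) = Gamma(166, 38).
The posterior predictive for a window of length T is Negative Binomial with variance T·α'·(β'+T)/β'² = 7·166·45/1444 = 26145/722.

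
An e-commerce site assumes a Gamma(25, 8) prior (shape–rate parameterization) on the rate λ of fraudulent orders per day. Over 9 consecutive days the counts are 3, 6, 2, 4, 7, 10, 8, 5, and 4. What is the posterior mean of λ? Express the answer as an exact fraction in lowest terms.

74/17

Total count: 3 + 6 + 2 + 4 + 7 + 10 + 8 + 5 + 4 = 49.
Total exposure: 9 days.
The Gamma prior is conjugate for the Poisson rate, so λ | data ~ Gamma(25+49, 8+9) = Gamma(74, 17).
Posterior mean = α'/β' = 74/17.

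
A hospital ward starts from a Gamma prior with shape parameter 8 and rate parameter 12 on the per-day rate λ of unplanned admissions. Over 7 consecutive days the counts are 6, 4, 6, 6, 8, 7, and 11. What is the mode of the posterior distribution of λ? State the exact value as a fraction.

Total count: 6 + 4 + 6 + 6 + 8 + 7 + 11 = 48.
Total exposure: 7 days.
The Gamma prior is conjugate for the Poisson rate, so λ | data ~ Gamma(8+48, 12+7) = Gamma(56, 19).
Posterior mode = (α'−1)/β' = 55/19.

55/19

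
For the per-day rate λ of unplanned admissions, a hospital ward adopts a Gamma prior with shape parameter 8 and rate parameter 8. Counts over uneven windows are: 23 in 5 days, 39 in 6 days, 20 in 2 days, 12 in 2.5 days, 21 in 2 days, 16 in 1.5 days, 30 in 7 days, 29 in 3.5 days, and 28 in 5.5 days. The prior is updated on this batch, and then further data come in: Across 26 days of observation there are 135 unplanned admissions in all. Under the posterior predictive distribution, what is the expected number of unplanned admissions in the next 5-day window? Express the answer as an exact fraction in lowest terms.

Total count: 23 + 39 + 20 + 12 + 21 + 16 + 30 + 29 + 28 = 218.
Total exposure: 5 + 6 + 2 + 2.5 + 2 + 1.5 + 7 + 3.5 + 5.5 = 35 days.
After the first batch: Gamma(8 + 218, 8 + 35) = Gamma(226, 43).
Total count 135 over total exposure 26 days.
After the second batch: Gamma(226 + 135, 43 + 26) = Gamma(361, 69).
Predictive mean over a 5-day window = T·E[λ|data] = 5·361/69 = 1805/69.

1805/69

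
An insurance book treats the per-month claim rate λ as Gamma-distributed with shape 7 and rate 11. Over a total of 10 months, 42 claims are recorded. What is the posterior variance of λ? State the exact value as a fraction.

1/9

Total count 42 over total exposure 10 months.
By Gamma–Poisson conjugacy, the posterior is Gamma(α + Σx, β + Σt) = Gamma(7 + 42, 11 + 10) = Gamma(49, 21).
Posterior variance = α'/β'² = 49/441 = 1/9.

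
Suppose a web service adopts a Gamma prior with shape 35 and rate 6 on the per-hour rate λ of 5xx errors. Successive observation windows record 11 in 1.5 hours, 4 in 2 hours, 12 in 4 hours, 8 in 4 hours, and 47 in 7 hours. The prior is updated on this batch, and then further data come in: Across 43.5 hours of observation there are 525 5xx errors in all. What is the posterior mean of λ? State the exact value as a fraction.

321/34

Total count: 11 + 4 + 12 + 8 + 47 = 82.
Total exposure: 1.5 + 2 + 4 + 4 + 7 = 18.5 hours.
After the first batch: Gamma(35 + 82, 6 + 18.5) = Gamma(117, 49/2).
Total count 525 over total exposure 43.5 hours.
After the second batch: Gamma(117 + 525, 49/2 + 43.5) = Gamma(642, 68).
Posterior mean = α'/β' = 642/68 = 321/34.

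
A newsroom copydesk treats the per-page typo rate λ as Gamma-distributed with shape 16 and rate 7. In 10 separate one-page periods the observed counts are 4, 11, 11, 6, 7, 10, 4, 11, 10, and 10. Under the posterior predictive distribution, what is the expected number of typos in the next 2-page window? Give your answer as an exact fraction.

200/17

Total count: 4 + 11 + 11 + 6 + 7 + 10 + 4 + 11 + 10 + 10 = 84.
Total exposure: 10 pages.
The Gamma prior is conjugate for the Poisson rate, so λ | data ~ Gamma(16+84, 7+10) = Gamma(100, 17).
Predictive mean over a 2-page window = T·E[λ|data] = 2·100/17 = 200/17.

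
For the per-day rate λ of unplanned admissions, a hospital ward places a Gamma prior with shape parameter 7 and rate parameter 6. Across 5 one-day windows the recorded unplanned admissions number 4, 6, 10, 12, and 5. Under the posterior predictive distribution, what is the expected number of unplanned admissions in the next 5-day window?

Total count: 4 + 6 + 10 + 12 + 5 = 37.
Total exposure: 5 days.
Conjugate update: add total count to the shape and total exposure to the rate, giving Gamma(44, 11).
Predictive mean over a 5-day window = T·E[λ|data] = 5·44/11 = 20.

20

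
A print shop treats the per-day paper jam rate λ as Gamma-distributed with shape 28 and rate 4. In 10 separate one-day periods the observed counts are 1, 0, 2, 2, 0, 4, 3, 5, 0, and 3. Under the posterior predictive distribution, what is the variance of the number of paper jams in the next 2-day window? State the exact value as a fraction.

384/49

Total count: 1 + 0 + 2 + 2 + 0 + 4 + 3 + 5 + 0 + 3 = 20.
Total exposure: 10 days.
By Gamma–Poisson conjugacy, the posterior is Gamma(α + Σx, β + Σt) = Gamma(28 + 20, 4 + 10) = Gamma(48, 14).
The posterior predictive for a window of length T is Negative Binomial with variance T·α'·(β'+T)/β'² = 2·48·16/196 = 384/49.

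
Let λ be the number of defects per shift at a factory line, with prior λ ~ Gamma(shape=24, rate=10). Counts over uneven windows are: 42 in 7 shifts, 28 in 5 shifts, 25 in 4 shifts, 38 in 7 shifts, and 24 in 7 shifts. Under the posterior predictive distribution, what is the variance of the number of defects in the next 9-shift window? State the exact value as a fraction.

79821/1600

Total count: 42 + 28 + 25 + 38 + 24 = 157.
Total exposure: 7 + 5 + 4 + 7 + 7 = 30 shifts.
Conjugate update: add total count to the shape and total exposure to the rate, giving Gamma(181, 40).
The posterior predictive for a window of length T is Negative Binomial with variance T·α'·(β'+T)/β'² = 9·181·49/1600 = 79821/1600.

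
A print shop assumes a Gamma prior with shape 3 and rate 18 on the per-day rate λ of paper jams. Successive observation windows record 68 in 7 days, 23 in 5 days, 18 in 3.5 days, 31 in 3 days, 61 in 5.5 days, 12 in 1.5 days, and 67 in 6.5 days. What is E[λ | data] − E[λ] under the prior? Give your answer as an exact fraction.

Total count: 68 + 23 + 18 + 31 + 61 + 12 + 67 = 280.
Total exposure: 7 + 5 + 3.5 + 3 + 5.5 + 1.5 + 6.5 = 32 days.
The Gamma prior is conjugate for the Poisson rate, so λ | data ~ Gamma(3+280, 18+32) = Gamma(283, 50).
Posterior mean = 283/50 = 283/50; prior mean = 3/18 = 1/6. Difference = 283/50 − 1/6 = 412/75.

412/75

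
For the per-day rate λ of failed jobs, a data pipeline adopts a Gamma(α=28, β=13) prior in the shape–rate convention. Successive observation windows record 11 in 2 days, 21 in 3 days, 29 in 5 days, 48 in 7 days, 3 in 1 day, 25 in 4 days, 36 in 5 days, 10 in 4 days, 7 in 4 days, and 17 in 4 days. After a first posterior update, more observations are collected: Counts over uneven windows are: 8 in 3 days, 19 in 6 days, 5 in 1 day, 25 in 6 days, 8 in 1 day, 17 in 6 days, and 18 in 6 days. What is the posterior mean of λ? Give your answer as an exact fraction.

335/81

Total count: 11 + 21 + 29 + 48 + 3 + 25 + 36 + 10 + 7 + 17 = 207.
Total exposure: 2 + 3 + 5 + 7 + 1 + 4 + 5 + 4 + 4 + 4 = 39 days.
After the first batch: Gamma(28 + 207, 13 + 39) = Gamma(235, 52).
Total count: 8 + 19 + 5 + 25 + 8 + 17 + 18 = 100.
Total exposure: 3 + 6 + 1 + 6 + 1 + 6 + 6 = 29 days.
After the second batch: Gamma(235 + 100, 52 + 29) = Gamma(335, 81).
Posterior mean = α'/β' = 335/81.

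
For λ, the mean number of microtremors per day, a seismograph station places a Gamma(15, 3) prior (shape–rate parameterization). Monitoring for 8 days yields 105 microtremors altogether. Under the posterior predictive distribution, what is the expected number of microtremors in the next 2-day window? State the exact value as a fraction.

240/11

Total count 105 over total exposure 8 days.
The Gamma prior is conjugate for the Poisson rate, so λ | data ~ Gamma(15+105, 3+8) = Gamma(120, 11).
Predictive mean over a 2-day window = T·E[λ|data] = 2·120/11 = 240/11.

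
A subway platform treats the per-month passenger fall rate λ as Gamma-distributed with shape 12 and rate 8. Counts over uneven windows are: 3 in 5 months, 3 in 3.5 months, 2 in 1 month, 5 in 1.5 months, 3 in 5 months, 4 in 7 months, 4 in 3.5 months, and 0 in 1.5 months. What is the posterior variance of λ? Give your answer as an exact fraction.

Total count: 3 + 3 + 2 + 5 + 3 + 4 + 4 + 0 = 24.
Total exposure: 5 + 3.5 + 1 + 1.5 + 5 + 7 + 3.5 + 1.5 = 28 months.
Conjugate update: add total count to the shape and total exposure to the rate, giving Gamma(36, 36).
Posterior variance = α'/β'² = 36/1296 = 1/36.

1/36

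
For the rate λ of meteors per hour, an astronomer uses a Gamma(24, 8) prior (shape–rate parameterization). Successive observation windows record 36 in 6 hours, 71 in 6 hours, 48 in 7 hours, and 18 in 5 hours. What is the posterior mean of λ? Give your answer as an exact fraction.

197/32

Total count: 36 + 71 + 48 + 18 = 173.
Total exposure: 6 + 6 + 7 + 5 = 24 hours.
Posterior: α' = 24 + 173 = 197, β' = 8 + 24 = 32.
Posterior mean = α'/β' = 197/32.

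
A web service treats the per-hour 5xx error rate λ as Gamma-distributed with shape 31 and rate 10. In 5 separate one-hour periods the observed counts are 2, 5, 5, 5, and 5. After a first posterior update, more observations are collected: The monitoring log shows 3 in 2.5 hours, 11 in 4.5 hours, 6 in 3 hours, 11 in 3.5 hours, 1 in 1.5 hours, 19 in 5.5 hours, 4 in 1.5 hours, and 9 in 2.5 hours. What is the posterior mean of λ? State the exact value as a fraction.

234/79

Total count: 2 + 5 + 5 + 5 + 5 = 22.
Total exposure: 5 hours.
After the first batch: Gamma(31 + 22, 10 + 5) = Gamma(53, 15).
Total count: 3 + 11 + 6 + 11 + 1 + 19 + 4 + 9 = 64.
Total exposure: 2.5 + 4.5 + 3 + 3.5 + 1.5 + 5.5 + 1.5 + 2.5 = 24.5 hours.
After the second batch: Gamma(53 + 64, 15 + 24.5) = Gamma(117, 79/2).
Posterior mean = α'/β' = 117/(79/2) = 234/79.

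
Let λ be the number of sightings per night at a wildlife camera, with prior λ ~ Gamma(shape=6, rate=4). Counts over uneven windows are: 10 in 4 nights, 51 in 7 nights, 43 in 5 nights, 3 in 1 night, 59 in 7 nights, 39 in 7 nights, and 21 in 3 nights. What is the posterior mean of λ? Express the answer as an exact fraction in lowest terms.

116/19

Total count: 10 + 51 + 43 + 3 + 59 + 39 + 21 = 226.
Total exposure: 4 + 7 + 5 + 1 + 7 + 7 + 3 = 34 nights.
Conjugate update: add total count to the shape and total exposure to the rate, giving Gamma(232, 38).
Posterior mean = α'/β' = 232/38 = 116/19.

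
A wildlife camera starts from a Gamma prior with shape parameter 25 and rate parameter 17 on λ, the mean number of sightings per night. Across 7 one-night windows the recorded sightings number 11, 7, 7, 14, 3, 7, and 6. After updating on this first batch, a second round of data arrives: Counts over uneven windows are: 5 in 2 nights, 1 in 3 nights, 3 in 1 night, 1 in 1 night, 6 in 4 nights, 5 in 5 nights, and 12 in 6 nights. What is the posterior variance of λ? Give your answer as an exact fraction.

Total count: 11 + 7 + 7 + 14 + 3 + 7 + 6 = 55.
Total exposure: 7 nights.
After the first batch: Gamma(25 + 55, 17 + 7) = Gamma(80, 24).
Total count: 5 + 1 + 3 + 1 + 6 + 5 + 12 = 33.
Total exposure: 2 + 3 + 1 + 1 + 4 + 5 + 6 = 22 nights.
After the second batch: Gamma(80 + 33, 24 + 22) = Gamma(113, 46).
Posterior variance = α'/β'² = 113/2116.

113/2116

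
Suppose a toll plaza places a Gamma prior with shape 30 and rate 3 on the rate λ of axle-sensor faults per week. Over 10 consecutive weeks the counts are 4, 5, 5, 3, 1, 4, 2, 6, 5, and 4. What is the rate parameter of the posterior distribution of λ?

Total count: 4 + 5 + 5 + 3 + 1 + 4 + 2 + 6 + 5 + 4 = 39.
Total exposure: 10 weeks.
Conjugate update: add total count to the shape and total exposure to the rate, giving Gamma(69, 13).

13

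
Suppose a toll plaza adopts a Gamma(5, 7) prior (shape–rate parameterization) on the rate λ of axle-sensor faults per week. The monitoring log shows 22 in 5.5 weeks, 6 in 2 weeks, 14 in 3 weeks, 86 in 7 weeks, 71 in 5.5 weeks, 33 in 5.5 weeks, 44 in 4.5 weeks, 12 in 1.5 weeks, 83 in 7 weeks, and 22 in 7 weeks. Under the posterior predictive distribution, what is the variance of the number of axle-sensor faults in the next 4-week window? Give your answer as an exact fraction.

378896/12321

Total count: 22 + 6 + 14 + 86 + 71 + 33 + 44 + 12 + 83 + 22 = 393.
Total exposure: 5.5 + 2 + 3 + 7 + 5.5 + 5.5 + 4.5 + 1.5 + 7 + 7 = 48.5 weeks.
Posterior: α' = 5 + 393 = 398, β' = 7 + 48.5 = 111/2.
The posterior predictive for a window of length T is Negative Binomial with variance T·α'·(β'+T)/β'² = 4·398·(119/2)/(12321/4) = 378896/12321.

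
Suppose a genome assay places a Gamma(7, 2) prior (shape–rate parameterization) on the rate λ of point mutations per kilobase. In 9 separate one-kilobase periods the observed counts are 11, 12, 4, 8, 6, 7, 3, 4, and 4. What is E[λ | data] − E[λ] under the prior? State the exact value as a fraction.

Total count: 11 + 12 + 4 + 8 + 6 + 7 + 3 + 4 + 4 = 59.
Total exposure: 9 kilobases.
The Gamma prior is conjugate for the Poisson rate, so λ | data ~ Gamma(7+59, 2+9) = Gamma(66, 11).
Posterior mean = 66/11 = 6; prior mean = 7/2 = 7/2. Difference = 6 − 7/2 = 5/2.

5/2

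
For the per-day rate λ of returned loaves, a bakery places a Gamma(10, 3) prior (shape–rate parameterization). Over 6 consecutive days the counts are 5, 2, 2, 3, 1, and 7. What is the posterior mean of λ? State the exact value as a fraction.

Total count: 5 + 2 + 2 + 3 + 1 + 7 = 20.
Total exposure: 6 days.
Posterior: α' = 10 + 20 = 30, β' = 3 + 6 = 9.
Posterior mean = α'/β' = 30/9 = 10/3.

10/3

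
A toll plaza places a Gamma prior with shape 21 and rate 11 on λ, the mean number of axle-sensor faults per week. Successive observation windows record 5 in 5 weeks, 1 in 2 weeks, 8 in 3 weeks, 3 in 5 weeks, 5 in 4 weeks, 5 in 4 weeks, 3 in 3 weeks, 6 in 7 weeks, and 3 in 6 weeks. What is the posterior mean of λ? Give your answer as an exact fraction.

Total count: 5 + 1 + 8 + 3 + 5 + 5 + 3 + 6 + 3 = 39.
Total exposure: 5 + 2 + 3 + 5 + 4 + 4 + 3 + 7 + 6 = 39 weeks.
Conjugate update: add total count to the shape and total exposure to the rate, giving Gamma(60, 50).
Posterior mean = α'/β' = 60/50 = 6/5.

6/5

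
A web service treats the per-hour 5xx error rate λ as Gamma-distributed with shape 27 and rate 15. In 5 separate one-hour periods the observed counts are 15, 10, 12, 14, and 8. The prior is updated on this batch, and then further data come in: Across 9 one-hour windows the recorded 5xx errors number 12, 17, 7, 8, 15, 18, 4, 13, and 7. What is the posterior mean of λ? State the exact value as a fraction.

187/29

Total count: 15 + 10 + 12 + 14 + 8 = 59.
Total exposure: 5 hours.
After the first batch: Gamma(27 + 59, 15 + 5) = Gamma(86, 20).
Total count: 12 + 17 + 7 + 8 + 15 + 18 + 4 + 13 + 7 = 101.
Total exposure: 9 hours.
After the second batch: Gamma(86 + 101, 20 + 9) = Gamma(187, 29).
Posterior mean = α'/β' = 187/29.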